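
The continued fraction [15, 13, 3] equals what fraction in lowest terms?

603/40

Fold from the inside: start with 3/1.
  13 + 1/3 = 40/3
  15 + 3/40 = 603/40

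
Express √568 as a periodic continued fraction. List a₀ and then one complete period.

[23; 1, 4, 1, 46]

a₀ = ⌊√568⌋ = 23.
With m₀=0, d₀=1 and mₖ₊₁ = dₖaₖ − mₖ, dₖ₊₁ = (n − mₖ₊₁²)/dₖ, aₖ₊₁ = ⌊(a₀+mₖ₊₁)/dₖ₊₁⌋:
  k=1: m=23, d=39, a=1
  k=2: m=16, d=8, a=4
  k=3: m=16, d=39, a=1
  k=4: m=23, d=1, a=46
d=1 and a=2a₀=46 at k=4, so the next step gives (m, d) = (23, 39) again — its k=1 value — and the period has length 4.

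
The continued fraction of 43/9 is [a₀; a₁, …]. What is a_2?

3

43 = 4·9 + 7   →  a_0 = 4
9 = 1·7 + 2   →  a_1 = 1
7 = 3·2 + 1   →  a_2 = 3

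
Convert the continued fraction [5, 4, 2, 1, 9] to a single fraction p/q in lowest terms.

Fold from the inside: start with 9/1.
  1 + 1/9 = 10/9
  2 + 9/10 = 29/10
  4 + 10/29 = 126/29
  5 + 29/126 = 659/126

659/126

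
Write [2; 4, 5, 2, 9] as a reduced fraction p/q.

974/435

Using pₖ = aₖpₖ₋₁ + pₖ₋₂ and qₖ = aₖqₖ₋₁ + qₖ₋₂:
  k=0: a=2, p=2, q=1
  k=1: a=4, p=9, q=4
  k=2: a=5, p=47, q=21
  k=3: a=2, p=103, q=46
  k=4: a=9, p=974, q=435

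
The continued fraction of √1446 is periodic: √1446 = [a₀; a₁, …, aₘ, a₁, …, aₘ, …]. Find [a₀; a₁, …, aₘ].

a₀ = ⌊√1446⌋ = 38.
With m₀=0, d₀=1 and mₖ₊₁ = dₖaₖ − mₖ, dₖ₊₁ = (n − mₖ₊₁²)/dₖ, aₖ₊₁ = ⌊(a₀+mₖ₊₁)/dₖ₊₁⌋:
  k=1: m=38, d=2, a=38
  k=2: m=38, d=1, a=76
d=1 and a=2a₀=76 at k=2, so the next step gives (m, d) = (38, 2) again — its k=1 value — and the period has length 2.

[38; 38, 76]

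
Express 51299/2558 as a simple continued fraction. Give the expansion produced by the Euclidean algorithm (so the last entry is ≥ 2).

51299 = 20*2558 + 139
2558 = 18*139 + 56
139 = 2*56 + 27
56 = 2*27 + 2
27 = 13*2 + 1
2 = 2*1 + 0  (stop)
So 51299/2558 = [20; 18, 2, 2, 13, 2].

[20; 18, 2, 2, 13, 2]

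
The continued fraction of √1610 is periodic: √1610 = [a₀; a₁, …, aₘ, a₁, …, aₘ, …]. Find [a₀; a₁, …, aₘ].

[40; 8, 80]

a₀ = ⌊√1610⌋ = 40.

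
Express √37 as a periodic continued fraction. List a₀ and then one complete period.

a₀ = ⌊√37⌋ = 6.
With m₀=0, d₀=1 and mₖ₊₁ = dₖaₖ − mₖ, dₖ₊₁ = (n − mₖ₊₁²)/dₖ, aₖ₊₁ = ⌊(a₀+mₖ₊₁)/dₖ₊₁⌋:
  k=1: m=6, d=1, a=12
d=1 and a=2a₀=12 at k=1, so the next step gives (m, d) = (6, 1) again — its k=1 value — and the period has length 1.

[6; 12]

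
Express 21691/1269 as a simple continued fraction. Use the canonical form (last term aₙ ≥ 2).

21691 = 17·1269 + 118
1269 = 10·118 + 89
118 = 1·89 + 29
89 = 3·29 + 2
29 = 14·2 + 1
2 = 2·1 + 0  (stop)
So 21691/1269 = [17; 10, 1, 3, 14, 2].

[17; 10, 1, 3, 14, 2]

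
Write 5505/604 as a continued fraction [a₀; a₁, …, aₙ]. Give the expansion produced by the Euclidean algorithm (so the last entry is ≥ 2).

5505 = 9*604 + 69
604 = 8*69 + 52
69 = 1*52 + 17
52 = 3*17 + 1
17 = 17*1 + 0  (stop)
So 5505/604 = [9; 8, 1, 3, 17].

[9; 8, 1, 3, 17]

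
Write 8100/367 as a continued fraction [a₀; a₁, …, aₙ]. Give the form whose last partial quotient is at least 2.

8100 = 22·367 + 26
367 = 14·26 + 3
26 = 8·3 + 2
3 = 1·2 + 1
2 = 2·1 + 0  (stop)
So 8100/367 = [22; 14, 8, 1, 2].

[22; 14, 8, 1, 2]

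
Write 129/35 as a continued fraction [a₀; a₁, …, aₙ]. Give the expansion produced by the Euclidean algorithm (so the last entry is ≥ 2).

[3; 1, 2, 5, 2]

129 = 3×35 + 24
35 = 1×24 + 11
24 = 2×11 + 2
11 = 5×2 + 1
2 = 2×1 + 0  (stop)
So 129/35 = [3; 1, 2, 5, 2].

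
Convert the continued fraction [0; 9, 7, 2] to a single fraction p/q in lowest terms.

Using pₖ = aₖpₖ₋₁ + pₖ₋₂ and qₖ = aₖqₖ₋₁ + qₖ₋₂:
  k=0: a=0, p=0, q=1
  k=1: a=9, p=1, q=9
  k=2: a=7, p=7, q=64
  k=3: a=2, p=15, q=137

15/137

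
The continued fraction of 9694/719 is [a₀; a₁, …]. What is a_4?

9694 = 13·719 + 347   →  a_0 = 13
719 = 2·347 + 25   →  a_1 = 2
347 = 13·25 + 22   →  a_2 = 13
25 = 1·22 + 3   →  a_3 = 1
22 = 7·3 + 1   →  a_4 = 7

7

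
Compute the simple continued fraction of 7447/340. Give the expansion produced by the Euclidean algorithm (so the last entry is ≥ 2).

7447 = 21·340 + 307
340 = 1·307 + 33
307 = 9·33 + 10
33 = 3·10 + 3
10 = 3·3 + 1
3 = 3·1 + 0  (stop)
So 7447/340 = [21; 1, 9, 3, 3, 3].

[21; 1, 9, 3, 3, 3]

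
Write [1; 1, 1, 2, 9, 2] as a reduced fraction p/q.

158/99

Fold from the inside: start with 2/1.
  9 + 1/2 = 19/2
  2 + 2/19 = 40/19
  1 + 19/40 = 59/40
  1 + 40/59 = 99/59
  1 + 59/99 = 158/99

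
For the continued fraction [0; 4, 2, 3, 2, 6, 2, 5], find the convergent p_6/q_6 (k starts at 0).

222/985

Using pₖ = aₖpₖ₋₁ + pₖ₋₂, qₖ = aₖqₖ₋₁ + qₖ₋₂ (with p₋₁=1, p₋₂=0, q₋₁=0, q₋₂=1):
  k=0: a=0, p=0, q=1
  k=1: a=4, p=1, q=4
  k=2: a=2, p=2, q=9
  k=3: a=3, p=7, q=31
  k=4: a=2, p=16, q=71
  k=5: a=6, p=103, q=457
  k=6: a=2, p=222, q=985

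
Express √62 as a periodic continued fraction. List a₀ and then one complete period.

a₀ = ⌊√62⌋ = 7.
With m₀=0, d₀=1 and mₖ₊₁ = dₖaₖ − mₖ, dₖ₊₁ = (n − mₖ₊₁²)/dₖ, aₖ₊₁ = ⌊(a₀+mₖ₊₁)/dₖ₊₁⌋:
  k=1: m=7, d=13, a=1
  k=2: m=6, d=2, a=6
  k=3: m=6, d=13, a=1
  k=4: m=7, d=1, a=14
d=1 and a=2a₀=14 at k=4, so the next step gives (m, d) = (7, 13) again — its k=1 value — and the period has length 4.

[7; 1, 6, 1, 14]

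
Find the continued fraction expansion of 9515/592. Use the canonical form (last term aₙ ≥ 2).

9515 = 16×592 + 43
592 = 13×43 + 33
43 = 1×33 + 10
33 = 3×10 + 3
10 = 3×3 + 1
3 = 3×1 + 0  (stop)
So 9515/592 = [16; 13, 1, 3, 3, 3].

[16; 13, 1, 3, 3, 3]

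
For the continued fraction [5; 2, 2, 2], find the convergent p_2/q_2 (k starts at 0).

Using pₖ = aₖpₖ₋₁ + pₖ₋₂, qₖ = aₖqₖ₋₁ + qₖ₋₂ (with p₋₁=1, p₋₂=0, q₋₁=0, q₋₂=1):
  k=0: a=5, p=5, q=1
  k=1: a=2, p=11, q=2
  k=2: a=2, p=27, q=5

27/5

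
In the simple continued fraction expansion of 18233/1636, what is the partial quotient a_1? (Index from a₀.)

6

18233 = 11·1636 + 237   →  a_0 = 11
1636 = 6·237 + 214   →  a_1 = 6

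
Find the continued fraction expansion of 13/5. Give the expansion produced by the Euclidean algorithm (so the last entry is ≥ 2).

13 = 2*5 + 3
5 = 1*3 + 2
3 = 1*2 + 1
2 = 2*1 + 0  (stop)
So 13/5 = [2; 1, 1, 2].

[2; 1, 1, 2]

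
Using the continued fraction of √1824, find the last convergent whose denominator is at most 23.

726/17

√1824 = [42; 1, 2, 2, 2, 1, 84, …] (period length 6).
Convergents:
  p_0/q_0 = 42/1
  p_1/q_1 = 43/1
  p_2/q_2 = 128/3
  p_3/q_3 = 299/7
  p_4/q_4 = 726/17
  p_5/q_5 = 1025/24
q_4 = 17 ≤ 23 < 24 = q_5, so the answer is 726/17.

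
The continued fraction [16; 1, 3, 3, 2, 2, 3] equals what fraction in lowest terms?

Using pₖ = aₖpₖ₋₁ + pₖ₋₂ and qₖ = aₖqₖ₋₁ + qₖ₋₂:
  k=0: a=16, p=16, q=1
  k=1: a=1, p=17, q=1
  k=2: a=3, p=67, q=4
  k=3: a=3, p=218, q=13
  k=4: a=2, p=503, q=30
  k=5: a=2, p=1224, q=73
  k=6: a=3, p=4175, q=249

4175/249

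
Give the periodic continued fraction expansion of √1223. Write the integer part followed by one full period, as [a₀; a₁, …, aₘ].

a₀ = ⌊√1223⌋ = 34.
With m₀=0, d₀=1 and mₖ₊₁ = dₖaₖ − mₖ, dₖ₊₁ = (n − mₖ₊₁²)/dₖ, aₖ₊₁ = ⌊(a₀+mₖ₊₁)/dₖ₊₁⌋:
  k=1: m=34, d=67, a=1
  k=2: m=33, d=2, a=33
  k=3: m=33, d=67, a=1
  k=4: m=34, d=1, a=68
d=1 and a=2a₀=68 at k=4, so the next step gives (m, d) = (34, 67) again — its k=1 value — and the period has length 4.

[34; 1, 33, 1, 68]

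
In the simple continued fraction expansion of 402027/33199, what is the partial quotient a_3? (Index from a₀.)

402027 = 12·33199 + 3639   →  a_0 = 12
33199 = 9·3639 + 448   →  a_1 = 9
3639 = 8·448 + 55   →  a_2 = 8
448 = 8·55 + 8   →  a_3 = 8

8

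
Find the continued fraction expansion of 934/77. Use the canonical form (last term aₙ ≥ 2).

[12; 7, 1, 2, 3]

934 = 12·77 + 10
77 = 7·10 + 7
10 = 1·7 + 3
7 = 2·3 + 1
3 = 3·1 + 0  (stop)
So 934/77 = [12; 7, 1, 2, 3].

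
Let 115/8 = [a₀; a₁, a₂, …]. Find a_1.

2

115 = 14·8 + 3   →  a_0 = 14
8 = 2·3 + 2   →  a_1 = 2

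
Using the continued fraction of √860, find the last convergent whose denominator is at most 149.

3871/132

√860 = [29; 3, 14, 3, 58, …] (period length 4).
Convergents:
  p_0/q_0 = 29/1
  p_1/q_1 = 88/3
  p_2/q_2 = 1261/43
  p_3/q_3 = 3871/132
  p_4/q_4 = 225779/7699
q_3 = 132 ≤ 149 < 7699 = q_4, so the answer is 3871/132.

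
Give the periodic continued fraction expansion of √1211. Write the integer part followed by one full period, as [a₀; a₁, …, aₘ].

[34; 1, 3, 1, 68]

a₀ = ⌊√1211⌋ = 34.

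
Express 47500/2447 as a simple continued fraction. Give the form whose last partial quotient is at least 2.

[19; 2, 2, 3, 14, 10]

47500 = 19·2447 + 1007
2447 = 2·1007 + 433
1007 = 2·433 + 141
433 = 3·141 + 10
141 = 14·10 + 1
10 = 10·1 + 0  (stop)
So 47500/2447 = [19; 2, 2, 3, 14, 10].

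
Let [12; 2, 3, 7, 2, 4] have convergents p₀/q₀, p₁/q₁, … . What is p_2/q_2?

Using pₖ = aₖpₖ₋₁ + pₖ₋₂, qₖ = aₖqₖ₋₁ + qₖ₋₂ (with p₋₁=1, p₋₂=0, q₋₁=0, q₋₂=1):
  k=0: a=12, p=12, q=1
  k=1: a=2, p=25, q=2
  k=2: a=3, p=87, q=7

87/7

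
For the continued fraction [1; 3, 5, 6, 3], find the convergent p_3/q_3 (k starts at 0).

Using pₖ = aₖpₖ₋₁ + pₖ₋₂, qₖ = aₖqₖ₋₁ + qₖ₋₂ (with p₋₁=1, p₋₂=0, q₋₁=0, q₋₂=1):
  k=0: a=1, p=1, q=1
  k=1: a=3, p=4, q=3
  k=2: a=5, p=21, q=16
  k=3: a=6, p=130, q=99

130/99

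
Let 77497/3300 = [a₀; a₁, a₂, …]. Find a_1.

77497 = 23·3300 + 1597   →  a_0 = 23
3300 = 2·1597 + 106   →  a_1 = 2

2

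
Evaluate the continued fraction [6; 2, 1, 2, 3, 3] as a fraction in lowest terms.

Using pₖ = aₖpₖ₋₁ + pₖ₋₂ and qₖ = aₖqₖ₋₁ + qₖ₋₂:
  k=0: a=6, p=6, q=1
  k=1: a=2, p=13, q=2
  k=2: a=1, p=19, q=3
  k=3: a=2, p=51, q=8
  k=4: a=3, p=172, q=27
  k=5: a=3, p=567, q=89

567/89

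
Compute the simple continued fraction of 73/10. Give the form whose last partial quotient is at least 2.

[7; 3, 3]

73 = 7·10 + 3
10 = 3·3 + 1
3 = 3·1 + 0  (stop)
So 73/10 = [7; 3, 3].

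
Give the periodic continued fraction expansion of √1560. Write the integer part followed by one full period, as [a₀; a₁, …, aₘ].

a₀ = ⌊√1560⌋ = 39.

[39; 2, 78]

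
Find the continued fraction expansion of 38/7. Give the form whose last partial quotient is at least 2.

38 = 5*7 + 3
7 = 2*3 + 1
3 = 3*1 + 0  (stop)
So 38/7 = [5; 2, 3].

[5; 2, 3]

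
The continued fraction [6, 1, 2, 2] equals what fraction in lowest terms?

47/7

Using pₖ = aₖpₖ₋₁ + pₖ₋₂ and qₖ = aₖqₖ₋₁ + qₖ₋₂:
  k=0: a=6, p=6, q=1
  k=1: a=1, p=7, q=1
  k=2: a=2, p=20, q=3
  k=3: a=2, p=47, q=7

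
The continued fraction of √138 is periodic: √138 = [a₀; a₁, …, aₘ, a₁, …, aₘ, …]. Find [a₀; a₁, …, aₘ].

[11; 1, 2, 1, 22]

a₀ = ⌊√138⌋ = 11.
With m₀=0, d₀=1 and mₖ₊₁ = dₖaₖ − mₖ, dₖ₊₁ = (n − mₖ₊₁²)/dₖ, aₖ₊₁ = ⌊(a₀+mₖ₊₁)/dₖ₊₁⌋:
  k=1: m=11, d=17, a=1
  k=2: m=6, d=6, a=2
  k=3: m=6, d=17, a=1
  k=4: m=11, d=1, a=22
d=1 and a=2a₀=22 at k=4, so the next step gives (m, d) = (11, 17) again — its k=1 value — and the period has length 4.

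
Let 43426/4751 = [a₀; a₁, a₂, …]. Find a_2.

43426 = 9·4751 + 667   →  a_0 = 9
4751 = 7·667 + 82   →  a_1 = 7
667 = 8·82 + 11   →  a_2 = 8

8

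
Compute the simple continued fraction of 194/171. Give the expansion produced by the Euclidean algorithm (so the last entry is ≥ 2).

[1; 7, 2, 3, 3]

194 = 1×171 + 23
171 = 7×23 + 10
23 = 2×10 + 3
10 = 3×3 + 1
3 = 3×1 + 0  (stop)
So 194/171 = [1; 7, 2, 3, 3].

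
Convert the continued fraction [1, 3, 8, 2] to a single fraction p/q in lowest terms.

70/53

Using pₖ = aₖpₖ₋₁ + pₖ₋₂ and qₖ = aₖqₖ₋₁ + qₖ₋₂:
  k=0: a=1, p=1, q=1
  k=1: a=3, p=4, q=3
  k=2: a=8, p=33, q=25
  k=3: a=2, p=70, q=53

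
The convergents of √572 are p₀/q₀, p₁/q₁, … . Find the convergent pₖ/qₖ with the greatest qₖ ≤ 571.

√572 = [23; 1, 10, 1, 46, …] (period length 4).
Convergents:
  p_0/q_0 = 23/1
  p_1/q_1 = 24/1
  p_2/q_2 = 263/11
  p_3/q_3 = 287/12
  p_4/q_4 = 13465/563
  p_5/q_5 = 13752/575
q_4 = 563 ≤ 571 < 575 = q_5, so the answer is 13465/563.

13465/563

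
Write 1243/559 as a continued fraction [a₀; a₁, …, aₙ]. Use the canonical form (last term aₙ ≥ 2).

1243 = 2*559 + 125
559 = 4*125 + 59
125 = 2*59 + 7
59 = 8*7 + 3
7 = 2*3 + 1
3 = 3*1 + 0  (stop)
So 1243/559 = [2; 4, 2, 8, 2, 3].

[2; 4, 2, 8, 2, 3]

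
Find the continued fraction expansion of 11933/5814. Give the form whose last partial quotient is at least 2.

11933 = 2*5814 + 305
5814 = 19*305 + 19
305 = 16*19 + 1
19 = 19*1 + 0  (stop)
So 11933/5814 = [2; 19, 16, 19].

[2; 19, 16, 19]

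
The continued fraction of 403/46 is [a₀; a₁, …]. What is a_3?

403 = 8·46 + 35   →  a_0 = 8
46 = 1·35 + 11   →  a_1 = 1
35 = 3·11 + 2   →  a_2 = 3
11 = 5·2 + 1   →  a_3 = 5

5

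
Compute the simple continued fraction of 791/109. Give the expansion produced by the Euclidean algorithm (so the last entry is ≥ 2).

791 = 7×109 + 28
109 = 3×28 + 25
28 = 1×25 + 3
25 = 8×3 + 1
3 = 3×1 + 0  (stop)
So 791/109 = [7; 3, 1, 8, 3].

[7; 3, 1, 8, 3]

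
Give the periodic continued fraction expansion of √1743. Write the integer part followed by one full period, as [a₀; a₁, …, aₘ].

[41; 1, 2, 1, 82]

a₀ = ⌊√1743⌋ = 41.
With m₀=0, d₀=1 and mₖ₊₁ = dₖaₖ − mₖ, dₖ₊₁ = (n − mₖ₊₁²)/dₖ, aₖ₊₁ = ⌊(a₀+mₖ₊₁)/dₖ₊₁⌋:
  k=1: m=41, d=62, a=1
  k=2: m=21, d=21, a=2
  k=3: m=21, d=62, a=1
  k=4: m=41, d=1, a=82
d=1 and a=2a₀=82 at k=4, so the next step gives (m, d) = (41, 62) again — its k=1 value — and the period has length 4.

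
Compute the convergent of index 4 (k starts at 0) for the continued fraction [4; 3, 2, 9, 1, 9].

313/73

Using pₖ = aₖpₖ₋₁ + pₖ₋₂, qₖ = aₖqₖ₋₁ + qₖ₋₂ (with p₋₁=1, p₋₂=0, q₋₁=0, q₋₂=1):
  k=0: a=4, p=4, q=1
  k=1: a=3, p=13, q=3
  k=2: a=2, p=30, q=7
  k=3: a=9, p=283, q=66
  k=4: a=1, p=313, q=73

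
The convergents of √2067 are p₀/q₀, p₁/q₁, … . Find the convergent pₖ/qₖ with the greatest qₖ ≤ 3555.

115161/2533

√2067 = [45; 2, 6, 2, 90, …] (period length 4).
Convergents:
  p_0/q_0 = 45/1
  p_1/q_1 = 91/2
  p_2/q_2 = 591/13
  p_3/q_3 = 1273/28
  p_4/q_4 = 115161/2533
  p_5/q_5 = 231595/5094
q_4 = 2533 ≤ 3555 < 5094 = q_5, so the answer is 115161/2533.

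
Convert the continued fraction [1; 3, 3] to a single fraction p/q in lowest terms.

13/10

Using pₖ = aₖpₖ₋₁ + pₖ₋₂ and qₖ = aₖqₖ₋₁ + qₖ₋₂:
  k=0: a=1, p=1, q=1
  k=1: a=3, p=4, q=3
  k=2: a=3, p=13, q=10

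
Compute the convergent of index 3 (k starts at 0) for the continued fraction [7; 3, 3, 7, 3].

Using pₖ = aₖpₖ₋₁ + pₖ₋₂, qₖ = aₖqₖ₋₁ + qₖ₋₂ (with p₋₁=1, p₋₂=0, q₋₁=0, q₋₂=1):
  k=0: a=7, p=7, q=1
  k=1: a=3, p=22, q=3
  k=2: a=3, p=73, q=10
  k=3: a=7, p=533, q=73

533/73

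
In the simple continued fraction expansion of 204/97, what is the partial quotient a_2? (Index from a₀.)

1

204 = 2·97 + 10   →  a_0 = 2
97 = 9·10 + 7   →  a_1 = 9
10 = 1·7 + 3   →  a_2 = 1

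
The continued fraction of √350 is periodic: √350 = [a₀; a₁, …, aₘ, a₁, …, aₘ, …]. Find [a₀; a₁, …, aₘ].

a₀ = ⌊√350⌋ = 18.
With m₀=0, d₀=1 and mₖ₊₁ = dₖaₖ − mₖ, dₖ₊₁ = (n − mₖ₊₁²)/dₖ, aₖ₊₁ = ⌊(a₀+mₖ₊₁)/dₖ₊₁⌋:
  k=1: m=18, d=26, a=1
  k=2: m=8, d=11, a=2
  k=3: m=14, d=14, a=2
  k=4: m=14, d=11, a=2
  k=5: m=8, d=26, a=1
  k=6: m=18, d=1, a=36
d=1 and a=2a₀=36 at k=6, so the next step gives (m, d) = (18, 26) again — its k=1 value — and the period has length 6.

[18; 1, 2, 2, 2, 1, 36]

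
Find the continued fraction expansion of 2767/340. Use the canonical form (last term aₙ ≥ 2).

[8; 7, 4, 3, 1, 2]

2767 = 8·340 + 47
340 = 7·47 + 11
47 = 4·11 + 3
11 = 3·3 + 2
3 = 1·2 + 1
2 = 2·1 + 0  (stop)
So 2767/340 = [8; 7, 4, 3, 1, 2].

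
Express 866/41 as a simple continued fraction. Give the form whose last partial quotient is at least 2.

[21; 8, 5]

866 = 21·41 + 5
41 = 8·5 + 1
5 = 5·1 + 0  (stop)
So 866/41 = [21; 8, 5].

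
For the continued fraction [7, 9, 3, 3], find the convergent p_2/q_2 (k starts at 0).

199/28

Using pₖ = aₖpₖ₋₁ + pₖ₋₂, qₖ = aₖqₖ₋₁ + qₖ₋₂ (with p₋₁=1, p₋₂=0, q₋₁=0, q₋₂=1):
  k=0: a=7, p=7, q=1
  k=1: a=9, p=64, q=9
  k=2: a=3, p=199, q=28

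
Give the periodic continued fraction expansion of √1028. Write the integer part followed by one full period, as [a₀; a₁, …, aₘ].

a₀ = ⌊√1028⌋ = 32.

[32; 16, 64]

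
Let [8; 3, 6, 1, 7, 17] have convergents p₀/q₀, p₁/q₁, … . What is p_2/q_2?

Using pₖ = aₖpₖ₋₁ + pₖ₋₂, qₖ = aₖqₖ₋₁ + qₖ₋₂ (with p₋₁=1, p₋₂=0, q₋₁=0, q₋₂=1):
  k=0: a=8, p=8, q=1
  k=1: a=3, p=25, q=3
  k=2: a=6, p=158, q=19

158/19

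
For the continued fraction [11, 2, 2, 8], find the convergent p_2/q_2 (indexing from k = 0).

Using pₖ = aₖpₖ₋₁ + pₖ₋₂, qₖ = aₖqₖ₋₁ + qₖ₋₂ (with p₋₁=1, p₋₂=0, q₋₁=0, q₋₂=1):
  k=0: a=11, p=11, q=1
  k=1: a=2, p=23, q=2
  k=2: a=2, p=57, q=5

57/5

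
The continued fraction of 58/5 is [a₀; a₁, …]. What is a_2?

58 = 11·5 + 3   →  a_0 = 11
5 = 1·3 + 2   →  a_1 = 1
3 = 1·2 + 1   →  a_2 = 1

1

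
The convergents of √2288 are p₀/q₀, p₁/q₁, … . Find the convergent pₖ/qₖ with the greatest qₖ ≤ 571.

27217/569

√2288 = [47; 1, 4, 1, 94, …] (period length 4).
Convergents:
  p_0/q_0 = 47/1
  p_1/q_1 = 48/1
  p_2/q_2 = 239/5
  p_3/q_3 = 287/6
  p_4/q_4 = 27217/569
  p_5/q_5 = 27504/575
q_4 = 569 ≤ 571 < 575 = q_5, so the answer is 27217/569.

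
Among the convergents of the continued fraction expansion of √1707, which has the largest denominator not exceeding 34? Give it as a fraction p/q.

√1707 = [41; 3, 6, 41, 6, 3, 82, …] (period length 6).
Convergents:
  p_0/q_0 = 41/1
  p_1/q_1 = 124/3
  p_2/q_2 = 785/19
  p_3/q_3 = 32309/782
q_2 = 19 ≤ 34 < 782 = q_3, so the answer is 785/19.

785/19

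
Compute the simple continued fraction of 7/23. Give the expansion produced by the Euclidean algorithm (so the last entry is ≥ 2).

[0; 3, 3, 2]

7 = 0·23 + 7
23 = 3·7 + 2
7 = 3·2 + 1
2 = 2·1 + 0  (stop)
So 7/23 = [0; 3, 3, 2].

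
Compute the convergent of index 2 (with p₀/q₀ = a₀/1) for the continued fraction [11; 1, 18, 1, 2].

Using pₖ = aₖpₖ₋₁ + pₖ₋₂, qₖ = aₖqₖ₋₁ + qₖ₋₂ (with p₋₁=1, p₋₂=0, q₋₁=0, q₋₂=1):
  k=0: a=11, p=11, q=1
  k=1: a=1, p=12, q=1
  k=2: a=18, p=227, q=19

227/19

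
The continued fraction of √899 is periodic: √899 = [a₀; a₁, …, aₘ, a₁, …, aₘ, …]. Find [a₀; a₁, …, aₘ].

a₀ = ⌊√899⌋ = 29.

[29; 1, 58]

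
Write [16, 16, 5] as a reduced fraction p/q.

Using pₖ = aₖpₖ₋₁ + pₖ₋₂ and qₖ = aₖqₖ₋₁ + qₖ₋₂:
  k=0: a=16, p=16, q=1
  k=1: a=16, p=257, q=16
  k=2: a=5, p=1301, q=81

1301/81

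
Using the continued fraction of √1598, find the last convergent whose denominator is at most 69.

1599/40

√1598 = [39; 1, 38, 1, 78, …] (period length 4).
Convergents:
  p_0/q_0 = 39/1
  p_1/q_1 = 40/1
  p_2/q_2 = 1559/39
  p_3/q_3 = 1599/40
  p_4/q_4 = 126281/3159
q_3 = 40 ≤ 69 < 3159 = q_4, so the answer is 1599/40.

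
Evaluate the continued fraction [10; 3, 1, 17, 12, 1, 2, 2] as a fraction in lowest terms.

65079/6347

Using pₖ = aₖpₖ₋₁ + pₖ₋₂ and qₖ = aₖqₖ₋₁ + qₖ₋₂:
  k=0: a=10, p=10, q=1
  k=1: a=3, p=31, q=3
  k=2: a=1, p=41, q=4
  k=3: a=17, p=728, q=71
  k=4: a=12, p=8777, q=856
  k=5: a=1, p=9505, q=927
  k=6: a=2, p=27787, q=2710
  k=7: a=2, p=65079, q=6347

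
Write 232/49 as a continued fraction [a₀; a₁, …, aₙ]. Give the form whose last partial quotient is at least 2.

232 = 4×49 + 36
49 = 1×36 + 13
36 = 2×13 + 10
13 = 1×10 + 3
10 = 3×3 + 1
3 = 3×1 + 0  (stop)
So 232/49 = [4; 1, 2, 1, 3, 3].

[4; 1, 2, 1, 3, 3]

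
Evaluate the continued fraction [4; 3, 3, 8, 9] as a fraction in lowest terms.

Fold from the inside: start with 9/1.
  8 + 1/9 = 73/9
  3 + 9/73 = 228/73
  3 + 73/228 = 757/228
  4 + 228/757 = 3256/757

3256/757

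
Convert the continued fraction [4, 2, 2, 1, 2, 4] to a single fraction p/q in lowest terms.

367/83

Using pₖ = aₖpₖ₋₁ + pₖ₋₂ and qₖ = aₖqₖ₋₁ + qₖ₋₂:
  k=0: a=4, p=4, q=1
  k=1: a=2, p=9, q=2
  k=2: a=2, p=22, q=5
  k=3: a=1, p=31, q=7
  k=4: a=2, p=84, q=19
  k=5: a=4, p=367, q=83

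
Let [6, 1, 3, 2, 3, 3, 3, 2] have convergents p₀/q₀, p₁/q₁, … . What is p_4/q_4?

210/31

Using pₖ = aₖpₖ₋₁ + pₖ₋₂, qₖ = aₖqₖ₋₁ + qₖ₋₂ (with p₋₁=1, p₋₂=0, q₋₁=0, q₋₂=1):
  k=0: a=6, p=6, q=1
  k=1: a=1, p=7, q=1
  k=2: a=3, p=27, q=4
  k=3: a=2, p=61, q=9
  k=4: a=3, p=210, q=31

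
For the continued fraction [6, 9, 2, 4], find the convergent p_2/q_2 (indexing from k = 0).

116/19

Using pₖ = aₖpₖ₋₁ + pₖ₋₂, qₖ = aₖqₖ₋₁ + qₖ₋₂ (with p₋₁=1, p₋₂=0, q₋₁=0, q₋₂=1):
  k=0: a=6, p=6, q=1
  k=1: a=9, p=55, q=9
  k=2: a=2, p=116, q=19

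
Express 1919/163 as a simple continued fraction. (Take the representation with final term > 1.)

1919 = 11×163 + 126
163 = 1×126 + 37
126 = 3×37 + 15
37 = 2×15 + 7
15 = 2×7 + 1
7 = 7×1 + 0  (stop)
So 1919/163 = [11; 1, 3, 2, 2, 7].

[11; 1, 3, 2, 2, 7]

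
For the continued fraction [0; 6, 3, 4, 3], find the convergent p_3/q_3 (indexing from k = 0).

Using pₖ = aₖpₖ₋₁ + pₖ₋₂, qₖ = aₖqₖ₋₁ + qₖ₋₂ (with p₋₁=1, p₋₂=0, q₋₁=0, q₋₂=1):
  k=0: a=0, p=0, q=1
  k=1: a=6, p=1, q=6
  k=2: a=3, p=3, q=19
  k=3: a=4, p=13, q=82

13/82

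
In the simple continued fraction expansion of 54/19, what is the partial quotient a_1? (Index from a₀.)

54 = 2·19 + 16   →  a_0 = 2
19 = 1·16 + 3   →  a_1 = 1

1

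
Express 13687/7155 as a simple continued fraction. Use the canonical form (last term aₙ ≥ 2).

13687 = 1×7155 + 6532
7155 = 1×6532 + 623
6532 = 10×623 + 302
623 = 2×302 + 19
302 = 15×19 + 17
19 = 1×17 + 2
17 = 8×2 + 1
2 = 2×1 + 0  (stop)
So 13687/7155 = [1; 1, 10, 2, 15, 1, 8, 2].

[1; 1, 10, 2, 15, 1, 8, 2]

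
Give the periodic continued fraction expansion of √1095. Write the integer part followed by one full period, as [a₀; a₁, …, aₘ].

[33; 11, 66]

a₀ = ⌊√1095⌋ = 33.
With m₀=0, d₀=1 and mₖ₊₁ = dₖaₖ − mₖ, dₖ₊₁ = (n − mₖ₊₁²)/dₖ, aₖ₊₁ = ⌊(a₀+mₖ₊₁)/dₖ₊₁⌋:
  k=1: m=33, d=6, a=11
  k=2: m=33, d=1, a=66
d=1 and a=2a₀=66 at k=2, so the next step gives (m, d) = (33, 6) again — its k=1 value — and the period has length 2.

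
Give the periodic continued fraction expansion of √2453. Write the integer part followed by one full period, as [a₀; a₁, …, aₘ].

a₀ = ⌊√2453⌋ = 49.

[49; 1, 1, 8, 1, 1, 98]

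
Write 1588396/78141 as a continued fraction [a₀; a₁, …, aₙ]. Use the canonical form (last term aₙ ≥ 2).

1588396 = 20·78141 + 25576
78141 = 3·25576 + 1413
25576 = 18·1413 + 142
1413 = 9·142 + 135
142 = 1·135 + 7
135 = 19·7 + 2
7 = 3·2 + 1
2 = 2·1 + 0  (stop)
So 1588396/78141 = [20; 3, 18, 9, 1, 19, 3, 2].

[20; 3, 18, 9, 1, 19, 3, 2]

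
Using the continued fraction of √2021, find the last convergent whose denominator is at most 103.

√2021 = [44; 1, 21, 2, 21, 1, 88, …] (period length 6).
Convergents:
  p_0/q_0 = 44/1
  p_1/q_1 = 45/1
  p_2/q_2 = 989/22
  p_3/q_3 = 2023/45
  p_4/q_4 = 43472/967
q_3 = 45 ≤ 103 < 967 = q_4, so the answer is 2023/45.

2023/45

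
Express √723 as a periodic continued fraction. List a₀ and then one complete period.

[26; 1, 7, 1, 52]

a₀ = ⌊√723⌋ = 26.
With m₀=0, d₀=1 and mₖ₊₁ = dₖaₖ − mₖ, dₖ₊₁ = (n − mₖ₊₁²)/dₖ, aₖ₊₁ = ⌊(a₀+mₖ₊₁)/dₖ₊₁⌋:
  k=1: m=26, d=47, a=1
  k=2: m=21, d=6, a=7
  k=3: m=21, d=47, a=1
  k=4: m=26, d=1, a=52
d=1 and a=2a₀=52 at k=4, so the next step gives (m, d) = (26, 47) again — its k=1 value — and the period has length 4.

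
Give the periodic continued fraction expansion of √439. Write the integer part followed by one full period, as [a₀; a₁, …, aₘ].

[20; 1, 19, 1, 40]

a₀ = ⌊√439⌋ = 20.
With m₀=0, d₀=1 and mₖ₊₁ = dₖaₖ − mₖ, dₖ₊₁ = (n − mₖ₊₁²)/dₖ, aₖ₊₁ = ⌊(a₀+mₖ₊₁)/dₖ₊₁⌋:
  k=1: m=20, d=39, a=1
  k=2: m=19, d=2, a=19
  k=3: m=19, d=39, a=1
  k=4: m=20, d=1, a=40
d=1 and a=2a₀=40 at k=4, so the next step gives (m, d) = (20, 39) again — its k=1 value — and the period has length 4.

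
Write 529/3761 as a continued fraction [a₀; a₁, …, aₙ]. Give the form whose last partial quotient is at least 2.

529 = 0·3761 + 529
3761 = 7·529 + 58
529 = 9·58 + 7
58 = 8·7 + 2
7 = 3·2 + 1
2 = 2·1 + 0  (stop)
So 529/3761 = [0; 7, 9, 8, 3, 2].

[0; 7, 9, 8, 3, 2]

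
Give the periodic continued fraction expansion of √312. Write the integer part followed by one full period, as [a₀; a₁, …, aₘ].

a₀ = ⌊√312⌋ = 17.

[17; 1, 1, 1, 34]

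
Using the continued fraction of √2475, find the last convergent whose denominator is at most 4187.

√2475 = [49; 1, 2, 1, 98, …] (period length 4).
Convergents:
  p_0/q_0 = 49/1
  p_1/q_1 = 50/1
  p_2/q_2 = 149/3
  p_3/q_3 = 199/4
  p_4/q_4 = 19651/395
  p_5/q_5 = 19850/399
  p_6/q_6 = 59351/1193
  p_7/q_7 = 79201/1592
  p_8/q_8 = 7821049/157209
q_7 = 1592 ≤ 4187 < 157209 = q_8, so the answer is 79201/1592.

79201/1592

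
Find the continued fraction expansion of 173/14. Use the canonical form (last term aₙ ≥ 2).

[12; 2, 1, 4]

173 = 12×14 + 5
14 = 2×5 + 4
5 = 1×4 + 1
4 = 4×1 + 0  (stop)
So 173/14 = [12; 2, 1, 4].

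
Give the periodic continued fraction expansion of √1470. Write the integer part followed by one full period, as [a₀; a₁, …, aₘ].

[38; 2, 1, 14, 1, 2, 76]

a₀ = ⌊√1470⌋ = 38.
With m₀=0, d₀=1 and mₖ₊₁ = dₖaₖ − mₖ, dₖ₊₁ = (n − mₖ₊₁²)/dₖ, aₖ₊₁ = ⌊(a₀+mₖ₊₁)/dₖ₊₁⌋:
  k=1: m=38, d=26, a=2
  k=2: m=14, d=49, a=1
  k=3: m=35, d=5, a=14
  k=4: m=35, d=49, a=1
  k=5: m=14, d=26, a=2
  k=6: m=38, d=1, a=76
d=1 and a=2a₀=76 at k=6, so the next step gives (m, d) = (38, 26) again — its k=1 value — and the period has length 6.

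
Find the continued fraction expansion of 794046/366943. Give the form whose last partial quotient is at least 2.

[2; 6, 10, 18, 7, 1, 2, 14]

794046 = 2·366943 + 60160
366943 = 6·60160 + 5983
60160 = 10·5983 + 330
5983 = 18·330 + 43
330 = 7·43 + 29
43 = 1·29 + 14
29 = 2·14 + 1
14 = 14·1 + 0  (stop)
So 794046/366943 = [2; 6, 10, 18, 7, 1, 2, 14].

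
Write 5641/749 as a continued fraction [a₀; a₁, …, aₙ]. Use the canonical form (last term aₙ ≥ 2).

5641 = 7×749 + 398
749 = 1×398 + 351
398 = 1×351 + 47
351 = 7×47 + 22
47 = 2×22 + 3
22 = 7×3 + 1
3 = 3×1 + 0  (stop)
So 5641/749 = [7; 1, 1, 7, 2, 7, 3].

[7; 1, 1, 7, 2, 7, 3]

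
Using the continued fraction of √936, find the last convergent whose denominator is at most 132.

3090/101

√936 = [30; 1, 1, 2, 6, 2, 1, 1, 60, …] (period length 8).
Convergents:
  p_0/q_0 = 30/1
  p_1/q_1 = 31/1
  p_2/q_2 = 61/2
  p_3/q_3 = 153/5
  p_4/q_4 = 979/32
  p_5/q_5 = 2111/69
  p_6/q_6 = 3090/101
  p_7/q_7 = 5201/170
q_6 = 101 ≤ 132 < 170 = q_7, so the answer is 3090/101.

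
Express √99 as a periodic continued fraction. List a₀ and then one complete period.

a₀ = ⌊√99⌋ = 9.

[9; 1, 18]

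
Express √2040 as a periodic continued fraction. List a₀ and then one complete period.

a₀ = ⌊√2040⌋ = 45.
With m₀=0, d₀=1 and mₖ₊₁ = dₖaₖ − mₖ, dₖ₊₁ = (n − mₖ₊₁²)/dₖ, aₖ₊₁ = ⌊(a₀+mₖ₊₁)/dₖ₊₁⌋:
  k=1: m=45, d=15, a=6
  k=2: m=45, d=1, a=90
d=1 and a=2a₀=90 at k=2, so the next step gives (m, d) = (45, 15) again — its k=1 value — and the period has length 2.

[45; 6, 90]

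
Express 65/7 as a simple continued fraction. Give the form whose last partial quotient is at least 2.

[9; 3, 2]

65 = 9·7 + 2
7 = 3·2 + 1
2 = 2·1 + 0  (stop)
So 65/7 = [9; 3, 2].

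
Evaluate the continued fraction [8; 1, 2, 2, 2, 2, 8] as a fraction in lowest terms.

Fold from the inside: start with 8/1.
  2 + 1/8 = 17/8
  2 + 8/17 = 42/17
  2 + 17/42 = 101/42
  2 + 42/101 = 244/101
  1 + 101/244 = 345/244
  8 + 244/345 = 3004/345

3004/345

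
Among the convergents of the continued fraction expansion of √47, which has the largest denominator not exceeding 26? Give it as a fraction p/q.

√47 = [6; 1, 5, 1, 12, …] (period length 4).
Convergents:
  p_0/q_0 = 6/1
  p_1/q_1 = 7/1
  p_2/q_2 = 41/6
  p_3/q_3 = 48/7
  p_4/q_4 = 617/90
q_3 = 7 ≤ 26 < 90 = q_4, so the answer is 48/7.

48/7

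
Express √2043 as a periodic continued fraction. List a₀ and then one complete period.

a₀ = ⌊√2043⌋ = 45.
With m₀=0, d₀=1 and mₖ₊₁ = dₖaₖ − mₖ, dₖ₊₁ = (n − mₖ₊₁²)/dₖ, aₖ₊₁ = ⌊(a₀+mₖ₊₁)/dₖ₊₁⌋:
  k=1: m=45, d=18, a=5
  k=2: m=45, d=1, a=90
d=1 and a=2a₀=90 at k=2, so the next step gives (m, d) = (45, 18) again — its k=1 value — and the period has length 2.

[45; 5, 90]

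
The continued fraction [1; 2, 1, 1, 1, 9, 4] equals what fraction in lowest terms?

435/316

Fold from the inside: start with 4/1.
  9 + 1/4 = 37/4
  1 + 4/37 = 41/37
  1 + 37/41 = 78/41
  1 + 41/78 = 119/78
  2 + 78/119 = 316/119
  1 + 119/316 = 435/316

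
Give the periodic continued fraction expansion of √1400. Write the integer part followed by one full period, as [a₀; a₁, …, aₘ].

[37; 2, 2, 2, 74]

a₀ = ⌊√1400⌋ = 37.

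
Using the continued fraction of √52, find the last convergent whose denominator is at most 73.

√52 = [7; 4, 1, 2, 1, 4, 14, …] (period length 6).
Convergents:
  p_0/q_0 = 7/1
  p_1/q_1 = 29/4
  p_2/q_2 = 36/5
  p_3/q_3 = 101/14
  p_4/q_4 = 137/19
  p_5/q_5 = 649/90
q_4 = 19 ≤ 73 < 90 = q_5, so the answer is 137/19.

137/19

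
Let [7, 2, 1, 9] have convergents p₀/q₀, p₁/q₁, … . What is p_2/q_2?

22/3

Using pₖ = aₖpₖ₋₁ + pₖ₋₂, qₖ = aₖqₖ₋₁ + qₖ₋₂ (with p₋₁=1, p₋₂=0, q₋₁=0, q₋₂=1):
  k=0: a=7, p=7, q=1
  k=1: a=2, p=15, q=2
  k=2: a=1, p=22, q=3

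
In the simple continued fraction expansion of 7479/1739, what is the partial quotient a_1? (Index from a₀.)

7479 = 4·1739 + 523   →  a_0 = 4
1739 = 3·523 + 170   →  a_1 = 3

3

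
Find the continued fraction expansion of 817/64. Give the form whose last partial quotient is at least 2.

817 = 12*64 + 49
64 = 1*49 + 15
49 = 3*15 + 4
15 = 3*4 + 3
4 = 1*3 + 1
3 = 3*1 + 0  (stop)
So 817/64 = [12; 1, 3, 3, 1, 3].

[12; 1, 3, 3, 1, 3]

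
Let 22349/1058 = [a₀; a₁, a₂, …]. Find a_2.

13

22349 = 21·1058 + 131   →  a_0 = 21
1058 = 8·131 + 10   →  a_1 = 8
131 = 13·10 + 1   →  a_2 = 13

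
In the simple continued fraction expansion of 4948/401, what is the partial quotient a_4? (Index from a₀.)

2

4948 = 12·401 + 136   →  a_0 = 12
401 = 2·136 + 129   →  a_1 = 2
136 = 1·129 + 7   →  a_2 = 1
129 = 18·7 + 3   →  a_3 = 18
7 = 2·3 + 1   →  a_4 = 2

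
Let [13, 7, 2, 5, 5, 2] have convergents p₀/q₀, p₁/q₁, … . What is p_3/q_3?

Using pₖ = aₖpₖ₋₁ + pₖ₋₂, qₖ = aₖqₖ₋₁ + qₖ₋₂ (with p₋₁=1, p₋₂=0, q₋₁=0, q₋₂=1):
  k=0: a=13, p=13, q=1
  k=1: a=7, p=92, q=7
  k=2: a=2, p=197, q=15
  k=3: a=5, p=1077, q=82

1077/82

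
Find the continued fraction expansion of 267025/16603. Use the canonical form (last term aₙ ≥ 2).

[16; 12, 17, 2, 3, 11]

267025 = 16*16603 + 1377
16603 = 12*1377 + 79
1377 = 17*79 + 34
79 = 2*34 + 11
34 = 3*11 + 1
11 = 11*1 + 0  (stop)
So 267025/16603 = [16; 12, 17, 2, 3, 11].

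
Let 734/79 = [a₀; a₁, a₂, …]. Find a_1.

734 = 9·79 + 23   →  a_0 = 9
79 = 3·23 + 10   →  a_1 = 3

3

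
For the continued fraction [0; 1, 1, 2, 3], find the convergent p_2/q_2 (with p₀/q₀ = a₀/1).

Using pₖ = aₖpₖ₋₁ + pₖ₋₂, qₖ = aₖqₖ₋₁ + qₖ₋₂ (with p₋₁=1, p₋₂=0, q₋₁=0, q₋₂=1):
  k=0: a=0, p=0, q=1
  k=1: a=1, p=1, q=1
  k=2: a=1, p=1, q=2

1/2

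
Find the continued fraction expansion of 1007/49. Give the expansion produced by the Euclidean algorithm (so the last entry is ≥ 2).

[20; 1, 1, 4, 2, 2]

1007 = 20·49 + 27
49 = 1·27 + 22
27 = 1·22 + 5
22 = 4·5 + 2
5 = 2·2 + 1
2 = 2·1 + 0  (stop)
So 1007/49 = [20; 1, 1, 4, 2, 2].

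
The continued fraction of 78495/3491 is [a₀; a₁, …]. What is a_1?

78495 = 22·3491 + 1693   →  a_0 = 22
3491 = 2·1693 + 105   →  a_1 = 2

2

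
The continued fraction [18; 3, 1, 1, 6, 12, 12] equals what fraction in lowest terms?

123481/6754

Fold from the inside: start with 12/1.
  12 + 1/12 = 145/12
  6 + 12/145 = 882/145
  1 + 145/882 = 1027/882
  1 + 882/1027 = 1909/1027
  3 + 1027/1909 = 6754/1909
  18 + 1909/6754 = 123481/6754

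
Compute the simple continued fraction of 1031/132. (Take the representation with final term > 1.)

1031 = 7·132 + 107
132 = 1·107 + 25
107 = 4·25 + 7
25 = 3·7 + 4
7 = 1·4 + 3
4 = 1·3 + 1
3 = 3·1 + 0  (stop)
So 1031/132 = [7; 1, 4, 3, 1, 1, 3].

[7; 1, 4, 3, 1, 1, 3]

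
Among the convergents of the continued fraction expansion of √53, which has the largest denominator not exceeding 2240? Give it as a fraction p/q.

10578/1453

√53 = [7; 3, 1, 1, 3, 14, …] (period length 5).
Convergents:
  p_0/q_0 = 7/1
  p_1/q_1 = 22/3
  p_2/q_2 = 29/4
  p_3/q_3 = 51/7
  p_4/q_4 = 182/25
  p_5/q_5 = 2599/357
  p_6/q_6 = 7979/1096
  p_7/q_7 = 10578/1453
  p_8/q_8 = 18557/2549
q_7 = 1453 ≤ 2240 < 2549 = q_8, so the answer is 10578/1453.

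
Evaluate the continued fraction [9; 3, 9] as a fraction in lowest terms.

261/28

Using pₖ = aₖpₖ₋₁ + pₖ₋₂ and qₖ = aₖqₖ₋₁ + qₖ₋₂:
  k=0: a=9, p=9, q=1
  k=1: a=3, p=28, q=3
  k=2: a=9, p=261, q=28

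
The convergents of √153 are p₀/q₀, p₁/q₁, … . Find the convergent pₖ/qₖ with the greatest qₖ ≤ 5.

37/3

√153 = [12; 2, 1, 2, 2, 2, 1, 2, 24, …] (period length 8).
Convergents:
  p_0/q_0 = 12/1
  p_1/q_1 = 25/2
  p_2/q_2 = 37/3
  p_3/q_3 = 99/8
q_2 = 3 ≤ 5 < 8 = q_3, so the answer is 37/3.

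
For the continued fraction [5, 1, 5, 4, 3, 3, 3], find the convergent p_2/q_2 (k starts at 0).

35/6

Using pₖ = aₖpₖ₋₁ + pₖ₋₂, qₖ = aₖqₖ₋₁ + qₖ₋₂ (with p₋₁=1, p₋₂=0, q₋₁=0, q₋₂=1):
  k=0: a=5, p=5, q=1
  k=1: a=1, p=6, q=1
  k=2: a=5, p=35, q=6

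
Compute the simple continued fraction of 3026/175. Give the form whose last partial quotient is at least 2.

[17; 3, 2, 3, 7]

3026 = 17×175 + 51
175 = 3×51 + 22
51 = 2×22 + 7
22 = 3×7 + 1
7 = 7×1 + 0  (stop)
So 3026/175 = [17; 3, 2, 3, 7].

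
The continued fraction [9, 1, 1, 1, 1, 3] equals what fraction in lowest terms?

Fold from the inside: start with 3/1.
  1 + 1/3 = 4/3
  1 + 3/4 = 7/4
  1 + 4/7 = 11/7
  1 + 7/11 = 18/11
  9 + 11/18 = 173/18

173/18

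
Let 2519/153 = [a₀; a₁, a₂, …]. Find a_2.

6

2519 = 16·153 + 71   →  a_0 = 16
153 = 2·71 + 11   →  a_1 = 2
71 = 6·11 + 5   →  a_2 = 6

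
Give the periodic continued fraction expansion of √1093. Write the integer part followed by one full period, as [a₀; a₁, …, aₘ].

a₀ = ⌊√1093⌋ = 33.

[33; 16, 1, 1, 16, 66]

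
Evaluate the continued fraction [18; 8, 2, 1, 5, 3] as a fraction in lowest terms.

Fold from the inside: start with 3/1.
  5 + 1/3 = 16/3
  1 + 3/16 = 19/16
  2 + 16/19 = 54/19
  8 + 19/54 = 451/54
  18 + 54/451 = 8172/451

8172/451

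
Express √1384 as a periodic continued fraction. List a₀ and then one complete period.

[37; 4, 1, 17, 1, 4, 74]

a₀ = ⌊√1384⌋ = 37.
With m₀=0, d₀=1 and mₖ₊₁ = dₖaₖ − mₖ, dₖ₊₁ = (n − mₖ₊₁²)/dₖ, aₖ₊₁ = ⌊(a₀+mₖ₊₁)/dₖ₊₁⌋:
  k=1: m=37, d=15, a=4
  k=2: m=23, d=57, a=1
  k=3: m=34, d=4, a=17
  k=4: m=34, d=57, a=1
  k=5: m=23, d=15, a=4
  k=6: m=37, d=1, a=74
d=1 and a=2a₀=74 at k=6, so the next step gives (m, d) = (37, 15) again — its k=1 value — and the period has length 6.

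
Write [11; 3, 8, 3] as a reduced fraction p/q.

883/78

Using pₖ = aₖpₖ₋₁ + pₖ₋₂ and qₖ = aₖqₖ₋₁ + qₖ₋₂:
  k=0: a=11, p=11, q=1
  k=1: a=3, p=34, q=3
  k=2: a=8, p=283, q=25
  k=3: a=3, p=883, q=78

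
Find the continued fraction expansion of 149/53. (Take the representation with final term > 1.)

[2; 1, 4, 3, 3]

149 = 2*53 + 43
53 = 1*43 + 10
43 = 4*10 + 3
10 = 3*3 + 1
3 = 3*1 + 0  (stop)
So 149/53 = [2; 1, 4, 3, 3].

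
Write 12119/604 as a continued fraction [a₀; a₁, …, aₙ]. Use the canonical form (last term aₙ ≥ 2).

12119 = 20·604 + 39
604 = 15·39 + 19
39 = 2·19 + 1
19 = 19·1 + 0  (stop)
So 12119/604 = [20; 15, 2, 19].

[20; 15, 2, 19]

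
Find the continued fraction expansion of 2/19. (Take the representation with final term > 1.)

[0; 9, 2]

2 = 0*19 + 2
19 = 9*2 + 1
2 = 2*1 + 0  (stop)
So 2/19 = [0; 9, 2].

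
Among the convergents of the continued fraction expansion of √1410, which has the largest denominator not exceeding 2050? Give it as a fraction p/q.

56738/1511

√1410 = [37; 1, 1, 4, 1, 1, 74, …] (period length 6).
Convergents:
  p_0/q_0 = 37/1
  p_1/q_1 = 38/1
  p_2/q_2 = 75/2
  p_3/q_3 = 338/9
  p_4/q_4 = 413/11
  p_5/q_5 = 751/20
  p_6/q_6 = 55987/1491
  p_7/q_7 = 56738/1511
  p_8/q_8 = 112725/3002
q_7 = 1511 ≤ 2050 < 3002 = q_8, so the answer is 56738/1511.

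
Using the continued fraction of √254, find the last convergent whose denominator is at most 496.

7889/495

√254 = [15; 1, 14, 1, 30, …] (period length 4).
Convergents:
  p_0/q_0 = 15/1
  p_1/q_1 = 16/1
  p_2/q_2 = 239/15
  p_3/q_3 = 255/16
  p_4/q_4 = 7889/495
  p_5/q_5 = 8144/511
q_4 = 495 ≤ 496 < 511 = q_5, so the answer is 7889/495.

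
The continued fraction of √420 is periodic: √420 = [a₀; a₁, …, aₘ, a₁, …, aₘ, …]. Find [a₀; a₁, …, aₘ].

a₀ = ⌊√420⌋ = 20.
With m₀=0, d₀=1 and mₖ₊₁ = dₖaₖ − mₖ, dₖ₊₁ = (n − mₖ₊₁²)/dₖ, aₖ₊₁ = ⌊(a₀+mₖ₊₁)/dₖ₊₁⌋:
  k=1: m=20, d=20, a=2
  k=2: m=20, d=1, a=40
d=1 and a=2a₀=40 at k=2, so the next step gives (m, d) = (20, 20) again — its k=1 value — and the period has length 2.

[20; 2, 40]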